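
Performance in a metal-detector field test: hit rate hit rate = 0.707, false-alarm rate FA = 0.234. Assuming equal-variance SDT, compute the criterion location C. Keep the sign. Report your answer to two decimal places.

C = 0.09

Φ⁻¹(H) = Φ⁻¹(0.707) = 0.545
Φ⁻¹(FA) = Φ⁻¹(0.234) = -0.726
c = −½·[z(H) + z(FA)] = −0.5 × (0.545 + (-0.726)) = 0.0905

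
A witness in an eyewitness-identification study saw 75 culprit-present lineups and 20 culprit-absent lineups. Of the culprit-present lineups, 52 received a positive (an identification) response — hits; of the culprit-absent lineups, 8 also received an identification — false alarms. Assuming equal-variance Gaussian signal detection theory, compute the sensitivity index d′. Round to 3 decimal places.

d′ = 0.759

H = 52/75 = 0.6933
FA = 8/20 = 0.4000
z(H) = z(0.6933) = 0.5052
z(FA) = z(0.4000) = -0.2533
d' = z(H) − z(FA) = 0.5052 − (-0.2533) = 0.7585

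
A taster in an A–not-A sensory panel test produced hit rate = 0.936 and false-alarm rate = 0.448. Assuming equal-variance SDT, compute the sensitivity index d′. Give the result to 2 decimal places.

d′ = 1.65

z(H) = z(0.936) = 1.522
z(FA) = z(0.448) = -0.131
d' = z(H) − z(FA) = 1.522 − (-0.131) = 1.653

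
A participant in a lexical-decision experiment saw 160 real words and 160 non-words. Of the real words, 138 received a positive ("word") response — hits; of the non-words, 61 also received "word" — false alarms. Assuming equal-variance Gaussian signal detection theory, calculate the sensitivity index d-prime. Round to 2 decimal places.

d-prime = 1.39

H = 138/160 = 0.8625
FA = 61/160 = 0.3812
Φ⁻¹(H) = Φ⁻¹(0.8625) = 1.092
Φ⁻¹(FA) = Φ⁻¹(0.3812) = -0.302
d' = z(H) − z(FA) = 1.092 − (-0.302) = 1.394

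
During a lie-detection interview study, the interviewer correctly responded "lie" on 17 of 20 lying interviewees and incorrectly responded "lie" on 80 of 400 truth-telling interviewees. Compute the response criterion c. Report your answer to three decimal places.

H = 17/20 = 0.8500
FA = 80/400 = 0.2000
Φ⁻¹(H) = Φ⁻¹(0.8500) = 1.0364
Φ⁻¹(FA) = Φ⁻¹(0.2000) = -0.8416
c = −½·[z(H) + z(FA)] = −0.5 × (1.0364 + (-0.8416)) = -0.0974

c = -0.097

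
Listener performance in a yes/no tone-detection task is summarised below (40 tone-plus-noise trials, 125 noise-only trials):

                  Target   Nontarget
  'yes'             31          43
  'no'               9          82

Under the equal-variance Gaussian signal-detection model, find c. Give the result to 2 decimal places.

c = -0.18

H = 31/40 = 0.7750
FA = 43/125 = 0.3440
Φ⁻¹(0.7750) = 0.7554, Φ⁻¹(0.3440) = -0.4016
c = −½·[z(H) + z(FA)] = −0.5 × (0.7554 + (-0.4016)) = -0.1769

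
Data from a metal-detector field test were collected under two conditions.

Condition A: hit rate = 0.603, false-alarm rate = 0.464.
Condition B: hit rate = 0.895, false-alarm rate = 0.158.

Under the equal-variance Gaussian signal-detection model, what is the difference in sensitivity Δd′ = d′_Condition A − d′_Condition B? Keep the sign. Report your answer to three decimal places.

Δd′ = -1.905

Condition A: z(0.603) = 0.2611, z(0.464) = -0.0904, d' = 0.3515
Condition B: z(0.895) = 1.2536, z(0.158) = -1.0027, d' = 2.2563
Δd' = d'_Condition A − d'_Condition B = 0.3515 − 2.2563 = -1.9048
Condition B has the higher sensitivity.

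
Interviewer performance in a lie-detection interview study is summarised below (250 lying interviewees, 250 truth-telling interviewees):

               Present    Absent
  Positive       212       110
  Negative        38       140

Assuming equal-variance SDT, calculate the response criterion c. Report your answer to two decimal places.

H = 212/250 = 0.8480
FA = 110/250 = 0.4400
z(H) = 1.0279
z(FA) = -0.1510
c = −½·[z(H) + z(FA)] = −0.5 × (1.0279 + (-0.1510)) = -0.43845

c = -0.44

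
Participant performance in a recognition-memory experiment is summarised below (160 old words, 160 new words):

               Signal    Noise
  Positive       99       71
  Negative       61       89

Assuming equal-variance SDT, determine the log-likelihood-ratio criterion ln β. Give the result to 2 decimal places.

ln β = -0.04

H = 99/160 = 0.6188
FA = 71/160 = 0.4437
z(H) = 0.302
z(FA) = -0.142
ln β = −½·[z(H)² − z(FA)²] = −0.5 × (0.091 − 0.020) = -0.0355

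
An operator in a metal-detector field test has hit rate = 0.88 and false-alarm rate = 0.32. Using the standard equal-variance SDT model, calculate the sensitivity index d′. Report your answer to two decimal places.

Φ⁻¹(H) = 1.1750
Φ⁻¹(FA) = -0.4677
d' = z(H) − z(FA) = 1.1750 − (-0.4677) = 1.6427

d′ = 1.64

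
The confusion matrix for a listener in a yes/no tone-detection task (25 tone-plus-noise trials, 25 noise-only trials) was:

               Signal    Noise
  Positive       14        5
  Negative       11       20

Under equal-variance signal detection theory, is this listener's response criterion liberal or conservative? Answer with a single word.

z(H) = 0.151, z(FA) = -0.842
c = −½·(z(H) + z(FA)) = 0.3455
c > 0 → conservative criterion (biased toward responding “no”).

conservative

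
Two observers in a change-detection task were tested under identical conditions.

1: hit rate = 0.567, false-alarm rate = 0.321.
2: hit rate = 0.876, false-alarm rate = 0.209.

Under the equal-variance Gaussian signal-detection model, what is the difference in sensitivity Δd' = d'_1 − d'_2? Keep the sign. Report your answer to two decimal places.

1: z(0.567) = 0.169, z(0.321) = -0.465, d' = 0.634
2: z(0.876) = 1.155, z(0.209) = -0.810, d' = 1.965
Δd' = d'_1 − d'_2 = 0.634 − 1.965 = -1.331
2 has the higher sensitivity.

Δd' = -1.33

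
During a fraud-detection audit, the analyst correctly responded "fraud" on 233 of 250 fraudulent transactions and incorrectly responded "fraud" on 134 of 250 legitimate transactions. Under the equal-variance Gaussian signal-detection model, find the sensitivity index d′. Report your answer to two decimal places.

d′ = 1.40

H = 233/250 = 0.9320
FA = 134/250 = 0.5360
z(0.9320) = 1.491, z(0.5360) = 0.090
d' = z(H) − z(FA) = 1.491 − 0.090 = 1.401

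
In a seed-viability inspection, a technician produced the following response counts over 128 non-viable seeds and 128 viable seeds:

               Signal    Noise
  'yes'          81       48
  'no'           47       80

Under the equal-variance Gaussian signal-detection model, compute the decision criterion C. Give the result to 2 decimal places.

C = -0.01

H = 81/128 = 0.6328
FA = 48/128 = 0.3750
z(H) = z(0.6328) = 0.339
z(FA) = z(0.3750) = -0.319
c = −½·[z(H) + z(FA)] = −0.5 × (0.339 + (-0.319)) = -0.010
c < 0: the technician has a liberal response bias.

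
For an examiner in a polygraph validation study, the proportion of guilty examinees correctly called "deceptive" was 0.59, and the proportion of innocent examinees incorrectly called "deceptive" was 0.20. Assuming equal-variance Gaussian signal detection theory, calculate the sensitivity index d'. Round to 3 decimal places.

z(0.59) = 0.2275, z(0.20) = -0.8416
d' = z(H) − z(FA) = 0.2275 − (-0.8416) = 1.0691

d' = 1.069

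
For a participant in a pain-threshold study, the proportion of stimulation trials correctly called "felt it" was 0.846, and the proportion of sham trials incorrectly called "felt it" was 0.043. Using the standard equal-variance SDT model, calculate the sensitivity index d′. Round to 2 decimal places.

d′ = 2.74

z(H) = 1.019
z(FA) = -1.717
d' = z(H) − z(FA) = 1.019 − (-1.717) = 2.736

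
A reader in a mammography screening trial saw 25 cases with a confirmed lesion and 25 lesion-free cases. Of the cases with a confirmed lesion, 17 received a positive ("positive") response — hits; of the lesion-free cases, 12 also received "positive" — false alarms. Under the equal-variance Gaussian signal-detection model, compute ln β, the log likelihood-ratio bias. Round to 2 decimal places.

ln β = -0.11

H = 17/25 = 0.6800
FA = 12/25 = 0.4800
Φ⁻¹(0.6800) = 0.468, Φ⁻¹(0.4800) = -0.050
ln β = −½·[z(H)² − z(FA)²] = −0.5 × (0.219 − 0.003) = -0.108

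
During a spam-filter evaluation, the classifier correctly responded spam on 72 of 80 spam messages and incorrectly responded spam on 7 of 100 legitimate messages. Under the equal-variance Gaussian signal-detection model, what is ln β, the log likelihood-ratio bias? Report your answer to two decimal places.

ln β = 0.27

H = 72/80 = 0.9000
FA = 7/100 = 0.0700
z(H) = z(0.9000) = 1.282
z(FA) = z(0.0700) = -1.476
ln β = −½·[z(H)² − z(FA)²] = −0.5 × (1.644 − 2.179) = 0.2675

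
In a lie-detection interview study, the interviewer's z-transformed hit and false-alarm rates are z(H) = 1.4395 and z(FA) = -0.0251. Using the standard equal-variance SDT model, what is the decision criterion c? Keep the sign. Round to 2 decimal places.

c = -0.71

c = −½·[z(H) + z(FA)] = −½·(1.4395 + (-0.0251)) = -0.7072
c < 0: the interviewer has a liberal response bias.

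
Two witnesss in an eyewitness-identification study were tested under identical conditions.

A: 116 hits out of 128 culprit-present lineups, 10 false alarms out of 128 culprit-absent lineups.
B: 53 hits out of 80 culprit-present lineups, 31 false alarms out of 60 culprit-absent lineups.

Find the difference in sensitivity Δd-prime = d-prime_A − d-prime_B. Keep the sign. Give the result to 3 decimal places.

Δd-prime = 2.358

A: z(0.9062) = 1.3177, z(0.0781) = -1.4180, d' = 2.7357
B: z(0.6625) = 0.4193, z(0.5167) = 0.0419, d' = 0.3774
Δd' = d'_A − d'_B = 2.7357 − 0.3774 = 2.3583
A has the higher sensitivity.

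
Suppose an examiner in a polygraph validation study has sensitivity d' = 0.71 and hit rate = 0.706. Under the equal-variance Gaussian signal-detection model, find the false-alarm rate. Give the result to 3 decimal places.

false-alarm rate = 0.433

z(hit rate) = z(0.706) = 0.5417
z(FA) = z(H) − d' = 0.5417 − 0.71 = -0.1683
false-alarm rate = Φ(-0.1683) = 0.4332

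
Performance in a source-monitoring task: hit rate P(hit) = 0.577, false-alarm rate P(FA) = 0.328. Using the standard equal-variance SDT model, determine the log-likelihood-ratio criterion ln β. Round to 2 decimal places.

ln β = 0.08

z(0.577) = 0.194, z(0.328) = -0.445
ln β = −½·[z(H)² − z(FA)²] = −0.5 × (0.038 − 0.198) = 0.080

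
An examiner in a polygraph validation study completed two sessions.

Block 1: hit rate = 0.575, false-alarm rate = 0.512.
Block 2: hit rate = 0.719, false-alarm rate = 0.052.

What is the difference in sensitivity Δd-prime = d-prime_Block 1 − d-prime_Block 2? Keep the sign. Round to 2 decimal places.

Block 1: z(0.575) = 0.189, z(0.512) = 0.030, d' = 0.159
Block 2: z(0.719) = 0.580, z(0.052) = -1.626, d' = 2.206
Δd' = d'_Block 1 − d'_Block 2 = 0.159 − 2.206 = -2.047
Block 2 has the higher sensitivity.

Δd-prime = -2.05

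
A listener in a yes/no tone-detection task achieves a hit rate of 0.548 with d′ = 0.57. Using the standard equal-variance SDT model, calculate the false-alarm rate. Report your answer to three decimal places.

false-alarm rate = 0.327

z(hit rate) = z(0.548) = 0.1206
z(FA) = z(H) − d' = 0.1206 − 0.57 = -0.4494
false-alarm rate = Φ(-0.4494) = 0.3266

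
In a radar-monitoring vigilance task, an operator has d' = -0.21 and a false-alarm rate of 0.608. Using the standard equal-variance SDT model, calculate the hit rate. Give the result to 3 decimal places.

z(false-alarm rate) = z(0.608) = 0.2741
z(H) = z(FA) + d' = 0.2741 + (-0.21) = 0.0641
hit rate = Φ(0.0641) = 0.5256

hit rate = 0.526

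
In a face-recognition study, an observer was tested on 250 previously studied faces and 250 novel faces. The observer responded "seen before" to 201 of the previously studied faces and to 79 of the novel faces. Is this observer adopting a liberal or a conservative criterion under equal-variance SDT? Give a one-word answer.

liberal

z(H) = 0.856, z(FA) = -0.479
c = −½·(z(H) + z(FA)) = -0.1885
c < 0 → liberal criterion (biased toward responding “yes”).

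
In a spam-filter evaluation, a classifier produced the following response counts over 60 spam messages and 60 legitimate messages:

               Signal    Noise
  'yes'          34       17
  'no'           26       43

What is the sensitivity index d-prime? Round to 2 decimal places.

H = 34/60 = 0.5667
FA = 17/60 = 0.2833
z(H) = z(0.5667) = 0.1680
z(FA) = z(0.2833) = -0.5731
d' = z(H) − z(FA) = 0.1680 − (-0.5731) = 0.7411

d-prime = 0.74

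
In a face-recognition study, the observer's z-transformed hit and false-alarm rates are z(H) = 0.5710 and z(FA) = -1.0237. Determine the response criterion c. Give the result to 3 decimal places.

c = −½·[z(H) + z(FA)] = −½·(0.5710 + (-1.0237)) = 0.22635
c > 0: the observer has a conservative response bias.

c = 0.226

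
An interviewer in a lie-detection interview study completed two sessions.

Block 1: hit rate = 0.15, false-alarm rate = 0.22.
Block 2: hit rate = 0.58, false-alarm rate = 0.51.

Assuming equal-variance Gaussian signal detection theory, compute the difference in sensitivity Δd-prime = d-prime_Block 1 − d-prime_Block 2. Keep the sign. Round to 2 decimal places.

Δd-prime = -0.44

Block 1: z(0.15) = -1.036, z(0.22) = -0.772, d' = -0.264
Block 2: z(0.58) = 0.202, z(0.51) = 0.025, d' = 0.177
Δd' = d'_Block 1 − d'_Block 2 = -0.264 − 0.177 = -0.441
Block 2 has the higher sensitivity.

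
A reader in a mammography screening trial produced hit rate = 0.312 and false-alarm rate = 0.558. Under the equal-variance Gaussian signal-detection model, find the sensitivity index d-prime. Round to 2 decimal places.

z(0.312) = -0.490, z(0.558) = 0.146
d' = z(H) − z(FA) = -0.490 − 0.146 = -0.636

d-prime = -0.64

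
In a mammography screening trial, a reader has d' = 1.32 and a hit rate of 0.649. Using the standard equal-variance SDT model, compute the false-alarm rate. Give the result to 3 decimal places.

false-alarm rate = 0.174

z(hit rate) = z(0.649) = 0.3826
z(FA) = z(H) − d' = 0.3826 − 1.32 = -0.9374
false-alarm rate = Φ(-0.9374) = 0.1743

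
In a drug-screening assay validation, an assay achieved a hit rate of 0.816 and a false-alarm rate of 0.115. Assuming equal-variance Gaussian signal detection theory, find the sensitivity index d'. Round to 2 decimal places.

Φ⁻¹(H) = Φ⁻¹(0.816) = 0.900
Φ⁻¹(FA) = Φ⁻¹(0.115) = -1.200
d' = z(H) − z(FA) = 0.900 − (-1.200) = 2.100

d' = 2.10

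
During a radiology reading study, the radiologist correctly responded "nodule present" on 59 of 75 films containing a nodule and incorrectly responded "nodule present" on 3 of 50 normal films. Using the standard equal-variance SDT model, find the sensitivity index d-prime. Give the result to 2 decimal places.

H = 59/75 = 0.7867
FA = 3/50 = 0.0600
Φ⁻¹(H) = Φ⁻¹(0.7867) = 0.795
Φ⁻¹(FA) = Φ⁻¹(0.0600) = -1.555
d' = z(H) − z(FA) = 0.795 − (-1.555) = 2.350

d-prime = 2.35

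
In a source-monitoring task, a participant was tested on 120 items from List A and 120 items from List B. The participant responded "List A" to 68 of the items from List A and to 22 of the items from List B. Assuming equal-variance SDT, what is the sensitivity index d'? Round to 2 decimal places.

d' = 1.07

H = 68/120 = 0.5667
FA = 22/120 = 0.1833
z(H) = 0.168
z(FA) = -0.903
d' = z(H) − z(FA) = 0.168 − (-0.903) = 1.071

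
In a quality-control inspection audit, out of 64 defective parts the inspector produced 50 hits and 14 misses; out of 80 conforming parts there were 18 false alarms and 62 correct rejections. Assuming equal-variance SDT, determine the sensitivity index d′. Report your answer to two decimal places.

d′ = 1.53

H = 50/64 = 0.7812
FA = 18/80 = 0.2250
z(0.7812) = 0.7763, z(0.2250) = -0.7554
d' = z(H) − z(FA) = 0.7763 − (-0.7554) = 1.5317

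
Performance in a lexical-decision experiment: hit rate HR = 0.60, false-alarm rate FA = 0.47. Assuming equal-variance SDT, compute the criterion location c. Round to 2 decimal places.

z(H) = z(0.60) = 0.2533
z(FA) = z(0.47) = -0.0753
c = −½·[z(H) + z(FA)] = −0.5 × (0.2533 + (-0.0753)) = -0.0890
c < 0: the participant has a liberal response bias.

c = -0.09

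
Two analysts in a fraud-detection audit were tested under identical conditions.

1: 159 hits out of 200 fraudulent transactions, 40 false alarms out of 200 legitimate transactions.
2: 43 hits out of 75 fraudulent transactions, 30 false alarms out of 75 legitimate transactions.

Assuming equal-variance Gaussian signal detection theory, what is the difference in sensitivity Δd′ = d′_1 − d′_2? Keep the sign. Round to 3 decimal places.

1: z(0.7950) = 0.8239, z(0.2000) = -0.8416, d' = 1.6655
2: z(0.5733) = 0.1848, z(0.4000) = -0.2533, d' = 0.4381
Δd' = d'_1 − d'_2 = 1.6655 − 0.4381 = 1.2274
1 has the higher sensitivity.

Δd′ = 1.227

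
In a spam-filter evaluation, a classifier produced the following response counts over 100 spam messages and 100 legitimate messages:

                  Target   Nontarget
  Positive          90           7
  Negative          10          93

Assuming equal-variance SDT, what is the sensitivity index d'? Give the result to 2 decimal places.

H = 90/100 = 0.9000
FA = 7/100 = 0.0700
z(H) = 1.282
z(FA) = -1.476
d' = z(H) − z(FA) = 1.282 − (-1.476) = 2.758

d' = 2.76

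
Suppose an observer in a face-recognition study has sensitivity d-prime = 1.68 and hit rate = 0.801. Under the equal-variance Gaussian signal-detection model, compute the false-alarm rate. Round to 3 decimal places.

false-alarm rate = 0.202

z(hit rate) = z(0.801) = 0.8452
z(FA) = z(H) − d' = 0.8452 − 1.68 = -0.8348
false-alarm rate = Φ(-0.8348) = 0.2019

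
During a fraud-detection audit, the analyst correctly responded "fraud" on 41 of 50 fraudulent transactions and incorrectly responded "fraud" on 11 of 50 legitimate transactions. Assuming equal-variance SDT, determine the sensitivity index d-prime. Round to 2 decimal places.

H = 41/50 = 0.8200
FA = 11/50 = 0.2200
z(0.8200) = 0.915, z(0.2200) = -0.772
d' = z(H) − z(FA) = 0.915 − (-0.772) = 1.687

d-prime = 1.69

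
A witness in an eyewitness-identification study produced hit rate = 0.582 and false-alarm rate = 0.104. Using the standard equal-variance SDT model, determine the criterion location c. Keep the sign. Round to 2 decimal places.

c = 0.53

Φ⁻¹(H) = Φ⁻¹(0.582) = 0.2070
Φ⁻¹(FA) = Φ⁻¹(0.104) = -1.2591
c = −½·[z(H) + z(FA)] = −0.5 × (0.2070 + (-1.2591)) = 0.52605
c > 0: the witness has a conservative response bias.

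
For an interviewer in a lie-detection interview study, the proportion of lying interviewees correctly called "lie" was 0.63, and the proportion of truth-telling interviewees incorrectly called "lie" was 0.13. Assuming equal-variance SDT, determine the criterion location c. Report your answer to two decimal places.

z(0.63) = 0.332, z(0.13) = -1.126
c = −½·[z(H) + z(FA)] = −0.5 × (0.332 + (-1.126)) = 0.397
c > 0: the interviewer has a conservative response bias.

c = 0.40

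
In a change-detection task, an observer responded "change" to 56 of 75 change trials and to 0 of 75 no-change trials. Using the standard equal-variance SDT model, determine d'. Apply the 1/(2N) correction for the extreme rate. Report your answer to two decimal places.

The false-alarm rate is 0/75 = 0, so apply the 1/(2N) correction: FA → 1/(2·75) = 0.00667.
z(H) = z(0.74667) = 0.664
z(FA) = z(0.00667) = -2.475
d' = 0.664 − (-2.475) = 3.139

d' = 3.14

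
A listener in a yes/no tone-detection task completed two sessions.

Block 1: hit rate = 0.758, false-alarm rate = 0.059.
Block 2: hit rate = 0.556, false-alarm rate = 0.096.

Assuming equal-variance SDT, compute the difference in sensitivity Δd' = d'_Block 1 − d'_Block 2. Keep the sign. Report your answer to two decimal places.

Δd' = 0.82

Block 1: z(0.758) = 0.700, z(0.059) = -1.563, d' = 2.263
Block 2: z(0.556) = 0.141, z(0.096) = -1.305, d' = 1.446
Δd' = d'_Block 1 − d'_Block 2 = 2.263 − 1.446 = 0.817
Block 1 has the higher sensitivity.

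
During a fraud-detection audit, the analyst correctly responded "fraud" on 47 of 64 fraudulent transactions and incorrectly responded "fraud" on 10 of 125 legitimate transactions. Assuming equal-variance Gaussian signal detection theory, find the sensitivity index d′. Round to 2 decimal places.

d′ = 2.03

H = 47/64 = 0.7344
FA = 10/125 = 0.0800
z(0.7344) = 0.626, z(0.0800) = -1.405
d' = z(H) − z(FA) = 0.626 − (-1.405) = 2.031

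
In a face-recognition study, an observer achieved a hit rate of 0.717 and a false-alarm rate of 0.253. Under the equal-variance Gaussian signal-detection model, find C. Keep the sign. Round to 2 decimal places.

C = 0.05

z(H) = z(0.717) = 0.574
z(FA) = z(0.253) = -0.665
c = −½·[z(H) + z(FA)] = −0.5 × (0.574 + (-0.665)) = 0.0455
c > 0: the observer has a conservative response bias.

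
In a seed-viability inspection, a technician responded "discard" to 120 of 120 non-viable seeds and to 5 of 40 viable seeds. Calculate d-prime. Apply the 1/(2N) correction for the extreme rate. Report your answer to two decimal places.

d-prime = 3.79

The hit rate is 120/120 = 1, so apply the 1/(2N) correction: H → 1 − 1/(2·120) = 0.99583.
z(H) = z(0.99583) = 2.638
z(FA) = z(0.12500) = -1.150
d' = 2.638 − (-1.150) = 3.788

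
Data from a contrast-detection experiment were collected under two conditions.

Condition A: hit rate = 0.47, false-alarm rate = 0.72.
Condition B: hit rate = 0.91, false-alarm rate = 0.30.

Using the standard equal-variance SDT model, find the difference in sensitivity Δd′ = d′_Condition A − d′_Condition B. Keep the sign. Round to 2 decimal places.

Δd′ = -2.52

Condition A: z(0.47) = -0.075, z(0.72) = 0.583, d' = -0.658
Condition B: z(0.91) = 1.341, z(0.30) = -0.524, d' = 1.865
Δd' = d'_Condition A − d'_Condition B = -0.658 − 1.865 = -2.523
Condition B has the higher sensitivity.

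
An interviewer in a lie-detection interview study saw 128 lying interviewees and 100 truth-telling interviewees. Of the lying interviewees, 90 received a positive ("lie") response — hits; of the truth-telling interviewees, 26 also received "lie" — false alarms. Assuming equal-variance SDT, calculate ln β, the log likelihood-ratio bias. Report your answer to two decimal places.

ln β = 0.06

H = 90/128 = 0.7031
FA = 26/100 = 0.2600
z(H) = z(0.7031) = 0.533
z(FA) = z(0.2600) = -0.643
ln β = −½·[z(H)² − z(FA)²] = −0.5 × (0.284 − 0.413) = 0.0645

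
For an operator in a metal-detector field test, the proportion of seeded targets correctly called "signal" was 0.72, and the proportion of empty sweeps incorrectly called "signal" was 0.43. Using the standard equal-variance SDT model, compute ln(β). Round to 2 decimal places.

Φ⁻¹(H) = Φ⁻¹(0.72) = 0.583
Φ⁻¹(FA) = Φ⁻¹(0.43) = -0.176
ln β = −½·[z(H)² − z(FA)²] = −0.5 × (0.340 − 0.031) = -0.1545

ln β = -0.15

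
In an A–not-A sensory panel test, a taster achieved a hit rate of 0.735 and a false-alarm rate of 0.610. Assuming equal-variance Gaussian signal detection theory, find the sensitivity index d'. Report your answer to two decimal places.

d' = 0.35

Φ⁻¹(0.735) = 0.628, Φ⁻¹(0.610) = 0.279
d' = z(H) − z(FA) = 0.628 − 0.279 = 0.349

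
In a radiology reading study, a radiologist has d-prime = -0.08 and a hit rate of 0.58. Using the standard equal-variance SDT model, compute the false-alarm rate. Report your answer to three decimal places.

false-alarm rate = 0.611

z(hit rate) = z(0.58) = 0.2019
z(FA) = z(H) − d' = 0.2019 − (-0.08) = 0.2819
false-alarm rate = Φ(0.2819) = 0.6110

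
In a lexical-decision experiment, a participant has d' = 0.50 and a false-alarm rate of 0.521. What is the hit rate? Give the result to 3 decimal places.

z(false-alarm rate) = z(0.521) = 0.0527
z(H) = z(FA) + d' = 0.0527 + 0.50 = 0.5527
hit rate = Φ(0.5527) = 0.7098

hit rate = 0.710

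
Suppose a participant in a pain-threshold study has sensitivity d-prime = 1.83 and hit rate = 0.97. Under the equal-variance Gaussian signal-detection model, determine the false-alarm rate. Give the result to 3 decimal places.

false-alarm rate = 0.520

z(hit rate) = z(0.97) = 1.8808
z(FA) = z(H) − d' = 1.8808 − 1.83 = 0.0508
false-alarm rate = Φ(0.0508) = 0.5203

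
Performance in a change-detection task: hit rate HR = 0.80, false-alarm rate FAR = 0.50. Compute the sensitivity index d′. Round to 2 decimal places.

d′ = 0.84

z(0.80) = 0.842, z(0.50) = 0.000
d' = z(H) − z(FA) = 0.842 − 0.000 = 0.842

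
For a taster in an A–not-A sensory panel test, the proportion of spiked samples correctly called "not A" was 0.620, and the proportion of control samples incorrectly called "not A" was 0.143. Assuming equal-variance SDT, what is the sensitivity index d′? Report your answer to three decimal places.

z(H) = z(0.620) = 0.3055
z(FA) = z(0.143) = -1.0669
d' = z(H) − z(FA) = 0.3055 − (-1.0669) = 1.3724

d′ = 1.372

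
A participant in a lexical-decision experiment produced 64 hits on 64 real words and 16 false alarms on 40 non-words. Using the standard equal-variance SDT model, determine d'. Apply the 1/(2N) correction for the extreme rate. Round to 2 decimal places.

The hit rate is 64/64 = 1, so apply the 1/(2N) correction: H → 1 − 1/(2·64) = 0.99219.
z(H) = z(0.99219) = 2.418
z(FA) = z(0.40000) = -0.253
d' = 2.418 − (-0.253) = 2.671

d' = 2.67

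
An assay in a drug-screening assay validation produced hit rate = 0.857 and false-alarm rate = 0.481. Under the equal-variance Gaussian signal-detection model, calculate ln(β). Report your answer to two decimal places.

z(0.857) = 1.067, z(0.481) = -0.048
ln β = −½·[z(H)² − z(FA)²] = −0.5 × (1.138 − 0.002) = -0.568

ln β = -0.57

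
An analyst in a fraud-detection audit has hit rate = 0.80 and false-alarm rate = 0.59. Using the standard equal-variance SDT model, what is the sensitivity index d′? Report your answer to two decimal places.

z(H) = z(0.80) = 0.8416
z(FA) = z(0.59) = 0.2275
d' = z(H) − z(FA) = 0.8416 − 0.2275 = 0.6141

d′ = 0.61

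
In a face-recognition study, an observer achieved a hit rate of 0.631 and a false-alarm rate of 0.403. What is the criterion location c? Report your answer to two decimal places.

c = -0.04

z(H) = z(0.631) = 0.335
z(FA) = z(0.403) = -0.246
c = −½·[z(H) + z(FA)] = −0.5 × (0.335 + (-0.246)) = -0.0445
c < 0: the observer has a liberal response bias.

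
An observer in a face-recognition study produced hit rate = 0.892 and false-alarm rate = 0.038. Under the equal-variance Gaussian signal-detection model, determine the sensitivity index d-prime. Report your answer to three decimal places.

z(H) = z(0.892) = 1.2372
z(FA) = z(0.038) = -1.7744
d' = z(H) − z(FA) = 1.2372 − (-1.7744) = 3.0116

d-prime = 3.012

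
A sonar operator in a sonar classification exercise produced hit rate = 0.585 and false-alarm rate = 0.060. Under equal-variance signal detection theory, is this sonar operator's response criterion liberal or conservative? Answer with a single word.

conservative

z(H) = 0.215, z(FA) = -1.555
c = −½·(z(H) + z(FA)) = 0.670
c > 0 → conservative criterion (biased toward responding “no”).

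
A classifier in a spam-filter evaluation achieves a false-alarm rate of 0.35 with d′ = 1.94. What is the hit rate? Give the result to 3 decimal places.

hit rate = 0.940

z(false-alarm rate) = z(0.35) = -0.3853
z(H) = z(FA) + d' = -0.3853 + 1.94 = 1.5547
hit rate = Φ(1.5547) = 0.9400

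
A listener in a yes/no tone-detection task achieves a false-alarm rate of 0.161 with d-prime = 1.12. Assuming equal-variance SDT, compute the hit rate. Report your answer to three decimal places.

hit rate = 0.552

z(false-alarm rate) = z(0.161) = -0.9904
z(H) = z(FA) + d' = -0.9904 + 1.12 = 0.1296
hit rate = Φ(0.1296) = 0.5516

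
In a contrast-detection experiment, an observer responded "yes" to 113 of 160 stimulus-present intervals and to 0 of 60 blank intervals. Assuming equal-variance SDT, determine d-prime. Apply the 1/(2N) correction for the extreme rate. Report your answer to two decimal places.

d-prime = 2.94

The false-alarm rate is 0/60 = 0, so apply the 1/(2N) correction: FA → 1/(2·60) = 0.00833.
z(H) = z(0.70625) = 0.542
z(FA) = z(0.00833) = -2.394
d' = 0.542 − (-2.394) = 2.936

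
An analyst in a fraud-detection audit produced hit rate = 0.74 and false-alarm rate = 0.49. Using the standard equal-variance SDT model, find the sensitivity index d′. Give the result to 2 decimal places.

z(H) = z(0.74) = 0.643
z(FA) = z(0.49) = -0.025
d' = z(H) − z(FA) = 0.643 − (-0.025) = 0.668

d′ = 0.67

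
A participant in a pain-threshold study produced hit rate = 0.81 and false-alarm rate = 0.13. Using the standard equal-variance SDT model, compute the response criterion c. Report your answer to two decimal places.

z(H) = z(0.81) = 0.8779
z(FA) = z(0.13) = -1.1264
c = −½·[z(H) + z(FA)] = −0.5 × (0.8779 + (-1.1264)) = 0.12425

c = 0.12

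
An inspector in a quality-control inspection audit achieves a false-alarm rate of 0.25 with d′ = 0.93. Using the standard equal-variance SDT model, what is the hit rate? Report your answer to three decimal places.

z(false-alarm rate) = z(0.25) = -0.6745
z(H) = z(FA) + d' = -0.6745 + 0.93 = 0.2555
hit rate = Φ(0.2555) = 0.6008

hit rate = 0.601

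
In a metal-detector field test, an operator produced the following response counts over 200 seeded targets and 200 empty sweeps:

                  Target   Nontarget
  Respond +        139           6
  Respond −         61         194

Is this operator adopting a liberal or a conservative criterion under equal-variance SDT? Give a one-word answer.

conservative

z(H) = 0.510, z(FA) = -1.881
c = −½·(z(H) + z(FA)) = 0.6855
c > 0 → conservative criterion (biased toward responding “no”).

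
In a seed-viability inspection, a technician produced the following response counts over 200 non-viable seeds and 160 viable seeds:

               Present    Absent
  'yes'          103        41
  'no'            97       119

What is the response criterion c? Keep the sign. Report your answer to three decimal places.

H = 103/200 = 0.5150
FA = 41/160 = 0.2562
z(H) = 0.0376
z(FA) = -0.6551
c = −½·[z(H) + z(FA)] = −0.5 × (0.0376 + (-0.6551)) = 0.30875
c > 0: the technician has a conservative response bias.

c = 0.309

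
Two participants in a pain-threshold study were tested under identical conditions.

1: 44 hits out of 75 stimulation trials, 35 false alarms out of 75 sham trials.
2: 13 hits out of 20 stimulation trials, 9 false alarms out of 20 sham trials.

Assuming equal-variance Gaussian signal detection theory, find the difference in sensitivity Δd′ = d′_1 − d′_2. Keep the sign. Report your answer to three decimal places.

1: z(0.5867) = 0.2191, z(0.4667) = -0.0836, d' = 0.3027
2: z(0.6500) = 0.3853, z(0.4500) = -0.1257, d' = 0.5110
Δd' = d'_1 − d'_2 = 0.3027 − 0.5110 = -0.2083
2 has the higher sensitivity.

Δd′ = -0.208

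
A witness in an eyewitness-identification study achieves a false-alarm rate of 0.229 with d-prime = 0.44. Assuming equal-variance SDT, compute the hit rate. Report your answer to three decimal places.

z(false-alarm rate) = z(0.229) = -0.7421
z(H) = z(FA) + d' = -0.7421 + 0.44 = -0.3021
hit rate = Φ(-0.3021) = 0.3813

hit rate = 0.381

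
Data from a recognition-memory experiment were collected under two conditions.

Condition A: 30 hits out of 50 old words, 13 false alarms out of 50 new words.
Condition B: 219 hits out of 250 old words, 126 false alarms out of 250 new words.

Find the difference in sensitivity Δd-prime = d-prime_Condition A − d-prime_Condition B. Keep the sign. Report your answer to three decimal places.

Δd-prime = -0.249

Condition A: z(0.6000) = 0.2533, z(0.2600) = -0.6433, d' = 0.8966
Condition B: z(0.8760) = 1.1552, z(0.5040) = 0.0100, d' = 1.1452
Δd' = d'_Condition A − d'_Condition B = 0.8966 − 1.1452 = -0.2486
Condition B has the higher sensitivity.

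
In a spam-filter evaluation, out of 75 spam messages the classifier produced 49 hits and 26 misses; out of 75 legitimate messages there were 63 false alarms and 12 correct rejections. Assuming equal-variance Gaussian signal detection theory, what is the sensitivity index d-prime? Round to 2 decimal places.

H = 49/75 = 0.6533
FA = 63/75 = 0.8400
Φ⁻¹(0.6533) = 0.3942, Φ⁻¹(0.8400) = 0.9945
d' = z(H) − z(FA) = 0.3942 − 0.9945 = -0.6003

d-prime = -0.60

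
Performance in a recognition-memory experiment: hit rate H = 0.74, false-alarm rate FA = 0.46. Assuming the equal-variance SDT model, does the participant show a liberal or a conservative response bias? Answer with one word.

liberal

z(H) = 0.643, z(FA) = -0.100
c = −½·(z(H) + z(FA)) = -0.2715
c < 0 → liberal criterion (biased toward responding “yes”).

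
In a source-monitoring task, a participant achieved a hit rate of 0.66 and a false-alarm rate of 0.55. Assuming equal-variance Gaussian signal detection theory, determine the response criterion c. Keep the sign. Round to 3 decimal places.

z(0.66) = 0.4125, z(0.55) = 0.1257
c = −½·[z(H) + z(FA)] = −0.5 × (0.4125 + 0.1257) = -0.2691

c = -0.269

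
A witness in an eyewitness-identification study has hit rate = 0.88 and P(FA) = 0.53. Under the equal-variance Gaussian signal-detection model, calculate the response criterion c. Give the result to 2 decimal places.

c = -0.63

z(H) = z(0.88) = 1.175
z(FA) = z(0.53) = 0.075
c = −½·[z(H) + z(FA)] = −0.5 × (1.175 + 0.075) = -0.625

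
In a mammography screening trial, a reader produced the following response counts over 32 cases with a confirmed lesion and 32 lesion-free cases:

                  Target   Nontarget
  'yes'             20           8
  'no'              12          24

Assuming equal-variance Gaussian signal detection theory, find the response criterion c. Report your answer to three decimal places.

c = 0.178

H = 20/32 = 0.6250
FA = 8/32 = 0.2500
Φ⁻¹(H) = Φ⁻¹(0.6250) = 0.3186
Φ⁻¹(FA) = Φ⁻¹(0.2500) = -0.6745
c = −½·[z(H) + z(FA)] = −0.5 × (0.3186 + (-0.6745)) = 0.17795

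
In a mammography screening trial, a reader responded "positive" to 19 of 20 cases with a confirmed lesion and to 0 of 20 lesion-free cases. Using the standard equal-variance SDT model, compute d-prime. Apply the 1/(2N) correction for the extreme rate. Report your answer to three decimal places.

The false-alarm rate is 0/20 = 0, so apply the 1/(2N) correction: FA → 1/(2·20) = 0.02500.
z(H) = z(0.95000) = 1.6449
z(FA) = z(0.02500) = -1.9600
d' = 1.6449 − (-1.9600) = 3.6049

d-prime = 3.605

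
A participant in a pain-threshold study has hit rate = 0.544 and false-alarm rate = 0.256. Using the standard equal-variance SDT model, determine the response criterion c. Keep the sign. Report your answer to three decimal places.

c = 0.273

z(H) = z(0.544) = 0.1105
z(FA) = z(0.256) = -0.6557
c = −½·[z(H) + z(FA)] = −0.5 × (0.1105 + (-0.6557)) = 0.2726
c > 0: the participant has a conservative response bias.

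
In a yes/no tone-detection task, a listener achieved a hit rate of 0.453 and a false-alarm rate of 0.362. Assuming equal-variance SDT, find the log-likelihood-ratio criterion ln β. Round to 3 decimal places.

Φ⁻¹(H) = Φ⁻¹(0.453) = -0.1181
Φ⁻¹(FA) = Φ⁻¹(0.362) = -0.3531
ln β = −½·[z(H)² − z(FA)²] = −0.5 × (0.0139 − 0.1247) = 0.0554

ln β = 0.055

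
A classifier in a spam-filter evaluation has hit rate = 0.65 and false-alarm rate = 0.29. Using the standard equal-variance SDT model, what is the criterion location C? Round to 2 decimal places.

C = 0.08

z(H) = 0.3853
z(FA) = -0.5534
c = −½·[z(H) + z(FA)] = −0.5 × (0.3853 + (-0.5534)) = 0.08405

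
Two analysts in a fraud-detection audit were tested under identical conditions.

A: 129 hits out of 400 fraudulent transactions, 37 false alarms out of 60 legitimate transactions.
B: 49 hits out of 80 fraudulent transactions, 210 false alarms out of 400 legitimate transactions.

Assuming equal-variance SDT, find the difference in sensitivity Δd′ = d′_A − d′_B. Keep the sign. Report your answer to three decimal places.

Δd′ = -0.981

A: z(0.3225) = -0.4607, z(0.6167) = 0.2968, d' = -0.7575
B: z(0.6125) = 0.2858, z(0.5250) = 0.0627, d' = 0.2231
Δd' = d'_A − d'_B = -0.7575 − 0.2231 = -0.9806
B has the higher sensitivity.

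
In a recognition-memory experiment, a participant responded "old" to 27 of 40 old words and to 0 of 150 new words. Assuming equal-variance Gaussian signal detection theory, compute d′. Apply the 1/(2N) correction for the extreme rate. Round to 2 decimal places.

d′ = 3.17

The false-alarm rate is 0/150 = 0, so apply the 1/(2N) correction: FA → 1/(2·150) = 0.00333.
z(H) = z(0.67500) = 0.454
z(FA) = z(0.00333) = -2.713
d' = 0.454 − (-2.713) = 3.167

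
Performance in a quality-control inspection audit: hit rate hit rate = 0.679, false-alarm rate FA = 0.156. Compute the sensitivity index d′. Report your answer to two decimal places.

d′ = 1.48

Φ⁻¹(H) = Φ⁻¹(0.679) = 0.465
Φ⁻¹(FA) = Φ⁻¹(0.156) = -1.011
d' = z(H) − z(FA) = 0.465 − (-1.011) = 1.476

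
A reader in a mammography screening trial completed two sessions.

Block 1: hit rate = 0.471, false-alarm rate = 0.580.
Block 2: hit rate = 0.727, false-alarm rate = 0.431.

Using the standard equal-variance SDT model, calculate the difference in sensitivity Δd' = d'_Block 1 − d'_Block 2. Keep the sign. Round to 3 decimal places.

Block 1: z(0.471) = -0.0728, z(0.580) = 0.2019, d' = -0.2747
Block 2: z(0.727) = 0.6038, z(0.431) = -0.1738, d' = 0.7776
Δd' = d'_Block 1 − d'_Block 2 = -0.2747 − 0.7776 = -1.0523
Block 2 has the higher sensitivity.

Δd' = -1.052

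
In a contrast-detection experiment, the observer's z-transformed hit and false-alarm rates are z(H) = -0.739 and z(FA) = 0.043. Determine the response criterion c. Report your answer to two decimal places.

c = −½·[z(H) + z(FA)] = −½·(-0.739 + 0.043) = 0.348

c = 0.35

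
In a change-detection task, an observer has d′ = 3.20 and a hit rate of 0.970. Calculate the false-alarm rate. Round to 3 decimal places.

z(hit rate) = z(0.970) = 1.8808
z(FA) = z(H) − d' = 1.8808 − 3.20 = -1.3192
false-alarm rate = Φ(-1.3192) = 0.0936

false-alarm rate = 0.094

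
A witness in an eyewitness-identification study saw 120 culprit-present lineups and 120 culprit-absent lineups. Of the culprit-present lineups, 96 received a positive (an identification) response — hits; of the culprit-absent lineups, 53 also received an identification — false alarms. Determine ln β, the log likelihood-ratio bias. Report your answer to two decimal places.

H = 96/120 = 0.8000
FA = 53/120 = 0.4417
Φ⁻¹(H) = Φ⁻¹(0.8000) = 0.842
Φ⁻¹(FA) = Φ⁻¹(0.4417) = -0.147
ln β = −½·[z(H)² − z(FA)²] = −0.5 × (0.709 − 0.022) = -0.3435

ln β = -0.34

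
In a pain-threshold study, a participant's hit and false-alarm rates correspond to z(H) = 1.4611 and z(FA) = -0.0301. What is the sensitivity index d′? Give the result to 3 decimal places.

d′ = 1.491

d' = z(H) − z(FA) = 1.4611 − (-0.0301) = 1.4912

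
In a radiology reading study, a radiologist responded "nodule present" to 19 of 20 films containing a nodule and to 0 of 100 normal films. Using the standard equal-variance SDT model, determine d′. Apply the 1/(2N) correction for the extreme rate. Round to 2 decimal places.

The false-alarm rate is 0/100 = 0, so apply the 1/(2N) correction: FA → 1/(2·100) = 0.00500.
z(H) = z(0.95000) = 1.645
z(FA) = z(0.00500) = -2.576
d' = 1.645 − (-2.576) = 4.221

d′ = 4.22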